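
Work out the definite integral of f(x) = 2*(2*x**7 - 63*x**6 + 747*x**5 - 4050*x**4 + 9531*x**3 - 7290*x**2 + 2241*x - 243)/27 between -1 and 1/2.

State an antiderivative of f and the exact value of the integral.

Antiderivative: F(x) = x**8/54 - 2*x**7/3 + 83*x**6/9 - 60*x**5 + 353*x**4/2 - 180*x**3 + 83*x**2 - 18*x; value = -2436997/4608

The substitution u = x**2/3 - 3*x + 1 works: f is exactly (dF/du)*(du/dx) for that inner function.
F(x) = x**8/54 - 2*x**7/3 + 83*x**6/9 - 60*x**5 + 353*x**4/2 - 180*x**3 + 83*x**2 - 18*x is an antiderivative of f.
Check: d/dx[x**8/54 - 2*x**7/3 + 83*x**6/9 - 60*x**5 + 353*x**4/2 - 180*x**3 + 83*x**2 - 18*x] = 4*x**7/27 - 14*x**6/3 + 166*x**5/3 - 300*x**4 + 706*x**3 - 540*x**2 + 166*x - 18, which equals f(x).
F(1/2) = -20111/13824; F(-1) = 14240/27.
Integral = F(1/2) - F(-1) = -2436997/4608.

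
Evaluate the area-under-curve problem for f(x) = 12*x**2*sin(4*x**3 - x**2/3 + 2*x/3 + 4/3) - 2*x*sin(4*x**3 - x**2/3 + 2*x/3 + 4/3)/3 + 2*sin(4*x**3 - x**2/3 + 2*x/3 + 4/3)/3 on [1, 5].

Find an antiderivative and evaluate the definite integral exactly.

Antiderivative: F(x) = -cos(4*x**3 - x**2/3 + 2*x/3 + 4/3); value = -cos(1489/3) + cos(17/3)

The substitution u = 4*x**3 - x**2/3 + 2*x/3 + 4/3 works: f is exactly (dF/du)*(du/dx) for that inner function.
F(x) = -cos(4*x**3 - x**2/3 + 2*x/3 + 4/3) is an antiderivative of f.
Check: d/dx[-cos(4*x**3 - x**2/3 + 2*x/3 + 4/3)] = 12*x**2*sin(4*x**3 - x**2/3 + 2*x/3 + 4/3) - 2*x*sin(4*x**3 - x**2/3 + 2*x/3 + 4/3)/3 + 2*sin(4*x**3 - x**2/3 + 2*x/3 + 4/3)/3 = f(x).
F(5) = -cos(1489/3); F(1) = -cos(17/3).
Integral = F(5) - F(1) = -cos(1489/3) + cos(17/3).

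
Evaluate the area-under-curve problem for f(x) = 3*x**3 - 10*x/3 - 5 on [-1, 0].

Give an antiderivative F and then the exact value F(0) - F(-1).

Integrate term by term and add the pieces.
F(x) = 3*x**4/4 - 5*x**2/3 - 5*x is an antiderivative of f.
Check: d/dx[3*x**4/4 - 5*x**2/3 - 5*x] = 3*x**3 - 10*x/3 - 5 = f(x).
F(0) = 0; F(-1) = 49/12.
Integral = F(0) - F(-1) = -49/12.

Antiderivative: F(x) = 3*x**4/4 - 5*x**2/3 - 5*x; value = -49/12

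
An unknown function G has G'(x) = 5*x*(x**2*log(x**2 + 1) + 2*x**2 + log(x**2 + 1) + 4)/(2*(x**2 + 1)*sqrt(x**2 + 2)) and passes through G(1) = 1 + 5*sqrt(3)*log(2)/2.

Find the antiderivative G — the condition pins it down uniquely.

G'(x) has the shape u'v + uv' for u = 5*sqrt(x**2 + 2)/2 and v = log(x**2 + 1) — it is the derivative of the product u*v.
A general antiderivative is 5*sqrt(x**2 + 2)*log(x**2 + 1)/2 + C.
The condition gives C = 1 + 5*sqrt(3)*log(2)/2 - (5*sqrt(3)*log(2)/2) = 1.
So G(x) = 5*sqrt(x**2 + 2)*log(x**2 + 1)/2 + 1.
Check: d/dx[5*sqrt(x**2 + 2)*log(x**2 + 1)/2 + 1] = (5*x**3*log(x**2 + 1) + 10*x**3 + 5*x*log(x**2 + 1) + 20*x)/(2*x**2*sqrt(x**2 + 2) + 2*sqrt(x**2 + 2)), which equals G'(x).

G(x) = 5*sqrt(x**2 + 2)*log(x**2 + 1)/2 + 1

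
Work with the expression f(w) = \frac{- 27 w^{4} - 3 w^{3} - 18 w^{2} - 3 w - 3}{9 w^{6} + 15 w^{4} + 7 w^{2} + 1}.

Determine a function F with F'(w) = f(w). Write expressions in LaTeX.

Check any antiderivative F(w) by computing F'(w) and comparing it with f(w).
Check: d/dw[- \frac{18 w^{2} \operatorname{atan}{\left(w \right)} + 6 \operatorname{atan}{\left(w \right)} - 1}{2 \left(3 w^{2} + 1\right)}] = \frac{- 27 w^{4} - 3 w^{3} - 18 w^{2} - 3 w - 3}{9 w^{6} + 15 w^{4} + 7 w^{2} + 1} = f(w).

An antiderivative is F(w) = - \frac{18 w^{2} \operatorname{atan}{\left(w \right)} + 6 \operatorname{atan}{\left(w \right)} - 1}{2 \left(3 w^{2} + 1\right)}.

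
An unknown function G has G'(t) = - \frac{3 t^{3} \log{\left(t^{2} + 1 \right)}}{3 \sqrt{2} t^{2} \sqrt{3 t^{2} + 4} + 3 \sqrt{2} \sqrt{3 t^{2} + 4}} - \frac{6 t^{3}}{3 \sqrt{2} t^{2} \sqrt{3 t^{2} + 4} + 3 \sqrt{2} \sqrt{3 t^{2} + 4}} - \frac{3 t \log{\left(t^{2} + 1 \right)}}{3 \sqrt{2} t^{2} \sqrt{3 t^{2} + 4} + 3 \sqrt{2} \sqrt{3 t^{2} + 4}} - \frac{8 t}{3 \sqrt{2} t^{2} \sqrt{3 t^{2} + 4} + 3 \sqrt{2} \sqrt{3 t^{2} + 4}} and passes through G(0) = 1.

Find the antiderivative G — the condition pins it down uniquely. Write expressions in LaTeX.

G'(t) has the shape u'v + uv' for u = - \frac{\sqrt{\frac{3 t^{2}}{2} + 2}}{3} and v = \log{\left(t^{2} + 1 \right)} — it is the derivative of the product u*v.
A general antiderivative is - \frac{\sqrt{\frac{3 t^{2}}{2} + 2} \log{\left(t^{2} + 1 \right)}}{3} + C.
The condition gives C = 1 - (0) = 1.
So G(t) = \frac{- \sqrt{2} \sqrt{3 t^{2} + 4} \log{\left(t^{2} + 1 \right)} + 6}{6}.
Check: d/dt[\frac{- \sqrt{2} \sqrt{3 t^{2} + 4} \log{\left(t^{2} + 1 \right)} + 6}{6}] = \frac{- 3 \sqrt{2} t^{3} \log{\left(t^{2} + 1 \right)} - 6 \sqrt{2} t^{3} - 3 \sqrt{2} t \log{\left(t^{2} + 1 \right)} - 8 \sqrt{2} t}{6 t^{2} \sqrt{3 t^{2} + 4} + 6 \sqrt{3 t^{2} + 4}}, which equals G'(t).

G(t) = \frac{- \sqrt{2} \sqrt{3 t^{2} + 4} \log{\left(t^{2} + 1 \right)} + 6}{6}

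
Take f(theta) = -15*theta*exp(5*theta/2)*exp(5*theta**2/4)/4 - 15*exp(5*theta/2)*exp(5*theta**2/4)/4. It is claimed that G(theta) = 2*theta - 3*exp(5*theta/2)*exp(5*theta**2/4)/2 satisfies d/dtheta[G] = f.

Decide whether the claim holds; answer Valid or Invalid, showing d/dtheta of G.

Invalid: d/dtheta[G] - f = 2, which is not 0.

d/dtheta[G] = -15*theta*exp(5*theta/2)*exp(5*theta**2/4)/4 - 15*exp(5*theta/2)*exp(5*theta**2/4)/4 + 2
d/dtheta[G] - f(theta) = 2 != 0.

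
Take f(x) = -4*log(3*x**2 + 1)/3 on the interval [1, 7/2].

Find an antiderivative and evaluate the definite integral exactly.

Antiderivative: F(x) = -4*x*log(3*x**2 + 1)/3 + 8*x/3 - 8*sqrt(3)*atan(sqrt(3)*x)/9; value = -14*log(151/4)/3 - 8*sqrt(3)*atan(7*sqrt(3)/2)/9 + 8*sqrt(3)*pi/27 + 4*log(4)/3 + 20/3

Differentiate the proposed F(x) back; it has to land on f(x) exactly.
F(x) = -4*x*log(3*x**2 + 1)/3 + 8*x/3 - 8*sqrt(3)*atan(sqrt(3)*x)/9 is an antiderivative of f.
Check: d/dx[-4*x*log(3*x**2 + 1)/3 + 8*x/3 - 8*sqrt(3)*atan(sqrt(3)*x)/9] = -4*log(3*x**2 + 1)/3 = f(x).
F(7/2) = -14*log(151/4)/3 - 8*sqrt(3)*atan(7*sqrt(3)/2)/9 + 28/3; F(1) = -4*log(4)/3 - 8*sqrt(3)*pi/27 + 8/3.
Integral = F(7/2) - F(1) = -14*log(151/4)/3 - 8*sqrt(3)*atan(7*sqrt(3)/2)/9 + 8*sqrt(3)*pi/27 + 4*log(4)/3 + 20/3.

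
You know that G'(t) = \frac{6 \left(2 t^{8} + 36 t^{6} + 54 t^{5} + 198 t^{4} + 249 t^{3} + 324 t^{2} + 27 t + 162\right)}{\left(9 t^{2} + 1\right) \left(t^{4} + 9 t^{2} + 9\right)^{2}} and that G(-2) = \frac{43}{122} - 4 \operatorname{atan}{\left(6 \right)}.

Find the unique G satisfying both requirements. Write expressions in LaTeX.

The proposed G(t) is checked by its d/dt: the result must match the given G'(t).
A general antiderivative is 4 \operatorname{atan}{\left(3 t \right)} - \frac{3}{\frac{t^{4}}{3} + 3 t^{2} + 3} + C.
The condition gives C = \frac{43}{122} - 4 \operatorname{atan}{\left(6 \right)} - (- 4 \operatorname{atan}{\left(6 \right)} - \frac{9}{61}) = \frac{1}{2}.
So G(t) = \frac{8 t^{4} \operatorname{atan}{\left(3 t \right)} + t^{4} + 72 t^{2} \operatorname{atan}{\left(3 t \right)} + 9 t^{2} + 72 \operatorname{atan}{\left(3 t \right)} - 9}{2 \left(t^{4} + 9 t^{2} + 9\right)}.
Check: d/dt[\frac{8 t^{4} \operatorname{atan}{\left(3 t \right)} + t^{4} + 72 t^{2} \operatorname{atan}{\left(3 t \right)} + 9 t^{2} + 72 \operatorname{atan}{\left(3 t \right)} - 9}{2 \left(t^{4} + 9 t^{2} + 9\right)}] = \frac{12 t^{8} + 216 t^{6} + 324 t^{5} + 1188 t^{4} + 1494 t^{3} + 1944 t^{2} + 162 t + 972}{9 t^{10} + 163 t^{8} + 909 t^{6} + 1557 t^{4} + 891 t^{2} + 81}, which equals G'(t).

G(t) = \frac{8 t^{4} \operatorname{atan}{\left(3 t \right)} + t^{4} + 72 t^{2} \operatorname{atan}{\left(3 t \right)} + 9 t^{2} + 72 \operatorname{atan}{\left(3 t \right)} - 9}{2 \left(t^{4} + 9 t^{2} + 9\right)}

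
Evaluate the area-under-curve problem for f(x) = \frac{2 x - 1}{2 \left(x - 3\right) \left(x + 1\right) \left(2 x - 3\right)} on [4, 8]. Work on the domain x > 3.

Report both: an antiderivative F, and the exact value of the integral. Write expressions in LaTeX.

Antiderivative: F(x) = \frac{5 \log{\left(x - 3 \right)}}{24} - \frac{2 \log{\left(x - \frac{3}{2} \right)}}{15} - \frac{3 \log{\left(x + 1 \right)}}{40}; value = - \frac{2 \log{\left(\frac{13}{2} \right)}}{15} - \frac{3 \log{\left(9 \right)}}{40} + \frac{2 \log{\left(\frac{5}{2} \right)}}{15} + \frac{17 \log{\left(5 \right)}}{60}

The denominator factors as 2 \left(x - 3\right) \left(x + 1\right) \left(2 x - 3\right); partial fractions split f into directly integrable pieces: - \frac{4}{15 \left(2 x - 3\right)} - \frac{3}{40 \left(x + 1\right)} + \frac{5}{24 \left(x - 3\right)}.
F(x) = \frac{5 \log{\left(x - 3 \right)}}{24} - \frac{2 \log{\left(x - \frac{3}{2} \right)}}{15} - \frac{3 \log{\left(x + 1 \right)}}{40} is an antiderivative of f.
Check: d/dx[\frac{5 \log{\left(x - 3 \right)}}{24} - \frac{2 \log{\left(x - \frac{3}{2} \right)}}{15} - \frac{3 \log{\left(x + 1 \right)}}{40}] = \frac{2 x - 1}{4 x^{3} - 14 x^{2} + 18}, which equals f(x).
F(8) = - \frac{2 \log{\left(\frac{13}{2} \right)}}{15} - \frac{3 \log{\left(9 \right)}}{40} + \frac{5 \log{\left(5 \right)}}{24}; F(4) = - \frac{2 \log{\left(\frac{5}{2} \right)}}{15} - \frac{3 \log{\left(5 \right)}}{40}.
Integral = F(8) - F(4) = - \frac{2 \log{\left(\frac{13}{2} \right)}}{15} - \frac{3 \log{\left(9 \right)}}{40} + \frac{2 \log{\left(\frac{5}{2} \right)}}{15} + \frac{17 \log{\left(5 \right)}}{60}.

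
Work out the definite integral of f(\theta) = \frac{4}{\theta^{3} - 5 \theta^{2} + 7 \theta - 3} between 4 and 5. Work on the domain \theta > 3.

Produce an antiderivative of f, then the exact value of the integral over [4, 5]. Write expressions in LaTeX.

Antiderivative: F(\theta) = \log{\left(\theta - 3 \right)} - \log{\left(\theta - 1 \right)} + \frac{4}{2 \theta - 2}; value = - \log{\left(4 \right)} - \frac{1}{6} + \log{\left(2 \right)} + \log{\left(3 \right)}

Factor the denominator (\left(\theta - 3\right) \left(\theta - 1\right)^{2}) and decompose: f = - \frac{1}{\theta - 1} - \frac{2}{\left(\theta - 1\right)^{2}} + \frac{1}{\theta - 3}; each piece integrates to a log, atan, or power term.
F(\theta) = \log{\left(\theta - 3 \right)} - \log{\left(\theta - 1 \right)} + \frac{4}{2 \theta - 2} is an antiderivative of f.
Check: d/d\theta[\log{\left(\theta - 3 \right)} - \log{\left(\theta - 1 \right)} + \frac{4}{2 \theta - 2}] = \frac{4}{\theta^{3} - 5 \theta^{2} + 7 \theta - 3} = f(\theta).
F(5) = - \log{\left(4 \right)} + \frac{1}{2} + \log{\left(2 \right)}; F(4) = \frac{2}{3} - \log{\left(3 \right)}.
Integral = F(5) - F(4) = - \log{\left(4 \right)} - \frac{1}{6} + \log{\left(2 \right)} + \log{\left(3 \right)}.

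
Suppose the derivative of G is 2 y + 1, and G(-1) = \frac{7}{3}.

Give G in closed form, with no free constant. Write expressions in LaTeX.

Differentiate the proposed G(y) back; it has to land on the given G'(y).
A general antiderivative is y^{2} + y + \frac{1}{3} + C.
The condition gives C = \frac{7}{3} - (\frac{1}{3}) = 2.
So G(y) = y^{2} + y + \frac{7}{3}.
Check: d/dy[y^{2} + y + \frac{7}{3}] = 2 y + 1 = G'(y).

G(y) = y^{2} + y + \frac{7}{3}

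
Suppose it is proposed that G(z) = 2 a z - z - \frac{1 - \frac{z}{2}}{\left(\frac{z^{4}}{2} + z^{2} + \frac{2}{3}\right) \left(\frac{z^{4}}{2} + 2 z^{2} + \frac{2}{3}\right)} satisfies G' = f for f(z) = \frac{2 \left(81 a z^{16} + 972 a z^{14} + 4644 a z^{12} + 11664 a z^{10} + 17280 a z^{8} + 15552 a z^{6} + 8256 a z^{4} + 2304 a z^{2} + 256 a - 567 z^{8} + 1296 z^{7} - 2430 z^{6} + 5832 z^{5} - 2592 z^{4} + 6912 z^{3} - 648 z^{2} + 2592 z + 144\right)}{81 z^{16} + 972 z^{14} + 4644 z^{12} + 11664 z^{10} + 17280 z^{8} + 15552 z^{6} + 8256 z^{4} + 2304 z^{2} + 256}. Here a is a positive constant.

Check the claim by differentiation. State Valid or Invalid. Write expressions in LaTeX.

d/dz[G] = \frac{162 a z^{16} + 1944 a z^{14} + 9288 a z^{12} + 23328 a z^{10} + 34560 a z^{8} + 31104 a z^{6} + 16512 a z^{4} + 4608 a z^{2} + 512 a - 81 z^{16} - 972 z^{14} - 4644 z^{12} - 11664 z^{10} - 18414 z^{8} + 2592 z^{7} - 20412 z^{6} + 11664 z^{5} - 13440 z^{4} + 13824 z^{3} - 3600 z^{2} + 5184 z + 32}{81 z^{16} + 972 z^{14} + 4644 z^{12} + 11664 z^{10} + 17280 z^{8} + 15552 z^{6} + 8256 z^{4} + 2304 z^{2} + 256}
d/dz[G] - f(z) = -1 != 0.

Invalid: d/dz[G] - f = -1, which is not 0.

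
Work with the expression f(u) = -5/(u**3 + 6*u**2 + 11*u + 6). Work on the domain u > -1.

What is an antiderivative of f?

An antiderivative is F(u) = 5*log(u + 2) - 5*log(u**2 + 4*u + 3)/2.

The denominator factors as (u + 1)*(u + 2)*(u + 3); partial fractions split f into directly integrable pieces: -5/(2*(u + 3)) + 5/(u + 2) - 5/(2*(u + 1)).
Check: d/du[5*log(u + 2) - 5*log(u**2 + 4*u + 3)/2] = -5/(u**3 + 6*u**2 + 11*u + 6) = f(u).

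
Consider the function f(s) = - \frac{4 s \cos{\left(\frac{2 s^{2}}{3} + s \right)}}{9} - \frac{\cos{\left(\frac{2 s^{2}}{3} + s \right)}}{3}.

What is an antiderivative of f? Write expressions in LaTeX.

An antiderivative is F(s) = - \frac{\sin{\left(\frac{2 s^{2}}{3} + s \right)}}{3}.

The substitution u = \frac{2 s^{2}}{3} + s works: f is exactly (dF/du)*(du/ds) for that inner function.
Check: d/ds[- \frac{\sin{\left(\frac{2 s^{2}}{3} + s \right)}}{3}] = - \frac{4 s \cos{\left(\frac{2 s^{2}}{3} + s \right)}}{9} - \frac{\cos{\left(\frac{2 s^{2}}{3} + s \right)}}{3} = f(s).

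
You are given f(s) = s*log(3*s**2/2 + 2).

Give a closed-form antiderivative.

Whatever form F(s) takes, F'(s) = f(s) is non-negotiable.
Check: d/ds[s**2*log(3*s**2/2 + 2)/2 - s**2/2 + 2*log(3*s**2 + 4)/3] = s*log(3*s**2/2 + 2) = f(s).

An antiderivative is F(s) = s**2*log(3*s**2/2 + 2)/2 - s**2/2 + 2*log(3*s**2 + 4)/3.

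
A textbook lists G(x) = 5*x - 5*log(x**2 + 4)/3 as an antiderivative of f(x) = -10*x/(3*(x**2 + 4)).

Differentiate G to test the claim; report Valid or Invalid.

d/dx[G] = (15*x**2 - 10*x + 60)/(3*x**2 + 12)
d/dx[G] - f(x) = 5 != 0.

Invalid: d/dx[G] - f = 5, which is not 0.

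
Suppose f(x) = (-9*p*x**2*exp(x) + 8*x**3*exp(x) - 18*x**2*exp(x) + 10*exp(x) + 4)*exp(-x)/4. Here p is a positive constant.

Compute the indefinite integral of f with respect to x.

F(x) = (-3*p*x**3*exp(x) + 2*x**4*exp(x) - 6*x**3*exp(x) + 10*x*exp(x) - 4*exp(x) - 4)*exp(-x)/4 + C

A first test for any F(x): its x-derivative must equal f(x) identically.
Check: d/dx[(-3*p*x**3*exp(x) + 2*x**4*exp(x) - 6*x**3*exp(x) + 10*x*exp(x) - 4*exp(x) - 4)*exp(-x)/4] = (-9*p*x**2*exp(x) + 8*x**3*exp(x) - 18*x**2*exp(x) + 10*exp(x) + 4)*exp(-x)/4 = f(x).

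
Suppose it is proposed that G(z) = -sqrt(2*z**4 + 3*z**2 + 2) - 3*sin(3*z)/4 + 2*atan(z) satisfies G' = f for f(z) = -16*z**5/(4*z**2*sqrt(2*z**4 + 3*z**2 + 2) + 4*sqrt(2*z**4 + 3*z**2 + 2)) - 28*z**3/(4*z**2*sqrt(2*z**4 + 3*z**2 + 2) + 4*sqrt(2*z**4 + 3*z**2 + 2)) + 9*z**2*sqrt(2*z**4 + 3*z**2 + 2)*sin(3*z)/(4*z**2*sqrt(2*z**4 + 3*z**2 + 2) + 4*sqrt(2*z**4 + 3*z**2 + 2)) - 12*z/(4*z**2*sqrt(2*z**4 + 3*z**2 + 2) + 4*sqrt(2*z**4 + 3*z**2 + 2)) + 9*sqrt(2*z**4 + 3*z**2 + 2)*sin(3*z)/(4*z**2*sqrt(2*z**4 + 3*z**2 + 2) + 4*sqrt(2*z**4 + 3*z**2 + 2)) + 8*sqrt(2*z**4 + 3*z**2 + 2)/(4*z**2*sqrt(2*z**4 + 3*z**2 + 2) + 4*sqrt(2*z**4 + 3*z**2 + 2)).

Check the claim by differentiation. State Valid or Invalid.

Invalid: d/dz[G] - f = -9*sin(3*z)/4 - 9*cos(3*z)/4, which is not 0.

d/dz[G] = (-16*z**5 - 28*z**3 - 9*z**2*sqrt(2*z**4 + 3*z**2 + 2)*cos(3*z) - 12*z - 9*sqrt(2*z**4 + 3*z**2 + 2)*cos(3*z) + 8*sqrt(2*z**4 + 3*z**2 + 2))/(4*z**2*sqrt(2*z**4 + 3*z**2 + 2) + 4*sqrt(2*z**4 + 3*z**2 + 2))
d/dz[G] - f(z) = -9*sin(3*z)/4 - 9*cos(3*z)/4 != 0.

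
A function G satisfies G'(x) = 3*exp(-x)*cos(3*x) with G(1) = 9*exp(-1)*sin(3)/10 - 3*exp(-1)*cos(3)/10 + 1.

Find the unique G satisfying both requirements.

A candidate passes only if d/dx[G] lands on the given G'(x) exactly.
A general antiderivative is 9*exp(-x)*sin(3*x)/10 - 3*exp(-x)*cos(3*x)/10 + C.
The condition gives C = 9*exp(-1)*sin(3)/10 - 3*exp(-1)*cos(3)/10 + 1 - (9*exp(-1)*sin(3)/10 - 3*exp(-1)*cos(3)/10) = 1.
So G(x) = -(-10*exp(x) - 9*sin(3*x) + 3*cos(3*x))*exp(-x)/10.
Check: d/dx[-(-10*exp(x) - 9*sin(3*x) + 3*cos(3*x))*exp(-x)/10] = 3*exp(-x)*cos(3*x) = G'(x).

G(x) = -(-10*exp(x) - 9*sin(3*x) + 3*cos(3*x))*exp(-x)/10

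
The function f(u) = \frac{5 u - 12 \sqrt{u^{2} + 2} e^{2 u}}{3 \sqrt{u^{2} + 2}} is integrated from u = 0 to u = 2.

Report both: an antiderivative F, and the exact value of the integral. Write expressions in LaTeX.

For F(u) to be correct the identity F'(u) - f(u) = 0 must hold.
F(u) = \frac{5 \sqrt{u^{2} + 2}}{3} - 2 e^{2 u} is an antiderivative of f.
Check: d/du[\frac{5 \sqrt{u^{2} + 2}}{3} - 2 e^{2 u}] = \frac{5 u - 12 \sqrt{u^{2} + 2} e^{2 u}}{3 \sqrt{u^{2} + 2}} = f(u).
F(2) = - 2 e^{4} + \frac{5 \sqrt{6}}{3}; F(0) = -2 + \frac{5 \sqrt{2}}{3}.
Integral = F(2) - F(0) = - 2 e^{4} - \frac{5 \sqrt{2}}{3} + 2 + \frac{5 \sqrt{6}}{3}.

Antiderivative: F(u) = \frac{5 \sqrt{u^{2} + 2}}{3} - 2 e^{2 u}; value = - 2 e^{4} - \frac{5 \sqrt{2}}{3} + 2 + \frac{5 \sqrt{6}}{3}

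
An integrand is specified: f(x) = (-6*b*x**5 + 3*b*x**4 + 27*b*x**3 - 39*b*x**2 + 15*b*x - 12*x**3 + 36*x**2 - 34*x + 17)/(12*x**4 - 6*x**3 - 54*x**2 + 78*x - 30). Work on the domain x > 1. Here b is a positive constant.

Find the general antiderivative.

Any candidate F(x) must reproduce f(x) exactly when differentiated.
Check: d/dx[-b*x**2/4 - log(x + 5/2) - 1/(12*x**2 - 24*x + 12)] = (-6*b*x**5 + 3*b*x**4 + 27*b*x**3 - 39*b*x**2 + 15*b*x - 12*x**3 + 36*x**2 - 34*x + 17)/(12*x**4 - 6*x**3 - 54*x**2 + 78*x - 30) = f(x).

F(x) = -b*x**2/4 - log(x + 5/2) - 1/(12*x**2 - 24*x + 12) + C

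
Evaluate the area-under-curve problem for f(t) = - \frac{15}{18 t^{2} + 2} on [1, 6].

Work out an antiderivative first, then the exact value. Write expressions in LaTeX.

Antiderivative: F(t) = - \frac{5 \operatorname{atan}{\left(3 t \right)}}{2}; value = - \frac{5 \operatorname{atan}{\left(18 \right)}}{2} + \frac{5 \operatorname{atan}{\left(3 \right)}}{2}

A candidate is checked by its d/dt: the result must match f(t).
F(t) = - \frac{5 \operatorname{atan}{\left(3 t \right)}}{2} is an antiderivative of f.
Check: d/dt[- \frac{5 \operatorname{atan}{\left(3 t \right)}}{2}] = - \frac{15}{18 t^{2} + 2} = f(t).
F(6) = - \frac{5 \operatorname{atan}{\left(18 \right)}}{2}; F(1) = - \frac{5 \operatorname{atan}{\left(3 \right)}}{2}.
Integral = F(6) - F(1) = - \frac{5 \operatorname{atan}{\left(18 \right)}}{2} + \frac{5 \operatorname{atan}{\left(3 \right)}}{2}.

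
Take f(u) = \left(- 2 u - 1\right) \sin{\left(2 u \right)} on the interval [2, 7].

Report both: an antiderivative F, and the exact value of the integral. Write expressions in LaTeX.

Recover f(u) by differentiating a candidate F(u); any mismatch rules it out.
F(u) = \frac{2 u \cos{\left(2 u \right)} - \sin{\left(2 u \right)} + \cos{\left(2 u \right)}}{2} is an antiderivative of f.
Check: d/du[\frac{2 u \cos{\left(2 u \right)} - \sin{\left(2 u \right)} + \cos{\left(2 u \right)}}{2}] = - 2 u \sin{\left(2 u \right)} - \sin{\left(2 u \right)}, which equals f(u).
F(7) = - \frac{\sin{\left(14 \right)}}{2} + \frac{15 \cos{\left(14 \right)}}{2}; F(2) = \frac{5 \cos{\left(4 \right)}}{2} - \frac{\sin{\left(4 \right)}}{2}.
Integral = F(7) - F(2) = - \frac{\sin{\left(14 \right)}}{2} + \frac{\sin{\left(4 \right)}}{2} + \frac{15 \cos{\left(14 \right)}}{2} - \frac{5 \cos{\left(4 \right)}}{2}.

Antiderivative: F(u) = \frac{2 u \cos{\left(2 u \right)} - \sin{\left(2 u \right)} + \cos{\left(2 u \right)}}{2}; value = - \frac{\sin{\left(14 \right)}}{2} + \frac{\sin{\left(4 \right)}}{2} + \frac{15 \cos{\left(14 \right)}}{2} - \frac{5 \cos{\left(4 \right)}}{2}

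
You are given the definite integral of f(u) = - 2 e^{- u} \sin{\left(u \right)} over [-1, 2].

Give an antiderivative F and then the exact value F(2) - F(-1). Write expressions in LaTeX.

An antiderivative F(u) passes only if d/du[F] lands on f(u) exactly.
F(u) = e^{- u} \sin{\left(u \right)} + e^{- u} \cos{\left(u \right)} is an antiderivative of f.
Check: d/du[e^{- u} \sin{\left(u \right)} + e^{- u} \cos{\left(u \right)}] = - 2 e^{- u} \sin{\left(u \right)} = f(u).
F(2) = \frac{\cos{\left(2 \right)}}{e^{2}} + \frac{\sin{\left(2 \right)}}{e^{2}}; F(-1) = - e \sin{\left(1 \right)} + e \cos{\left(1 \right)}.
Integral = F(2) - F(-1) = - e \cos{\left(1 \right)} + \frac{\cos{\left(2 \right)}}{e^{2}} + \frac{\sin{\left(2 \right)}}{e^{2}} + e \sin{\left(1 \right)}.

Antiderivative: F(u) = e^{- u} \sin{\left(u \right)} + e^{- u} \cos{\left(u \right)}; value = - e \cos{\left(1 \right)} + \frac{\cos{\left(2 \right)}}{e^{2}} + \frac{\sin{\left(2 \right)}}{e^{2}} + e \sin{\left(1 \right)}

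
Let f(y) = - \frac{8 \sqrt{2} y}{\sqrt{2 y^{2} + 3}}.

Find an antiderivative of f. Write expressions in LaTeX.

An antiderivative is F(y) = - 4 \sqrt{4 y^{2} + 6}.

f matches the chain-rule pattern g'(h)*h' with inner function h(y) = 4 y^{2} + 6; substituting u = h(y) collapses the integral.
Check: d/dy[- 4 \sqrt{4 y^{2} + 6}] = - \frac{8 \sqrt{2} y}{\sqrt{2 y^{2} + 3}} = f(y).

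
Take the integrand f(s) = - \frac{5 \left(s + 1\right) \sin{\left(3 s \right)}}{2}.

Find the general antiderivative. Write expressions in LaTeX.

Check any antiderivative F(s) by computing F'(s) and comparing it with f(s).
Check: d/ds[\frac{5 s \cos{\left(3 s \right)}}{6} - \frac{5 \sin{\left(3 s \right)}}{18} + \frac{5 \cos{\left(3 s \right)}}{6}] = - \frac{5 s \sin{\left(3 s \right)}}{2} - \frac{5 \sin{\left(3 s \right)}}{2}, which equals f(s).

F(s) = \frac{5 s \cos{\left(3 s \right)}}{6} - \frac{5 \sin{\left(3 s \right)}}{18} + \frac{5 \cos{\left(3 s \right)}}{6} + C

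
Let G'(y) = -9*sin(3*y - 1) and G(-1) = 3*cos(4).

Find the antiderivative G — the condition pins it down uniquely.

G(y) = 3*cos(3*y - 1)

A first test for any G(y): its y-derivative must equal the given G'(y).
A general antiderivative is 3*cos(3*y - 1) + C.
The condition gives C = 3*cos(4) - (3*cos(4)) = 0.
So G(y) = 3*cos(3*y - 1).
Check: d/dy[3*cos(3*y - 1)] = -9*sin(3*y - 1) = G'(y).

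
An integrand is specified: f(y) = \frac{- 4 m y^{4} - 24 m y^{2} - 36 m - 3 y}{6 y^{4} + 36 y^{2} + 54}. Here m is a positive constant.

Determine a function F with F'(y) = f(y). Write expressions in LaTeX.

A candidate is checked by its d/dy: the result must match f(y).
Check: d/dy[- \frac{8 m y^{3} + 24 m y - 3}{12 \left(y^{2} + 3\right)}] = \frac{- 4 m y^{4} - 24 m y^{2} - 36 m - 3 y}{6 y^{4} + 36 y^{2} + 54} = f(y).

An antiderivative is F(y) = - \frac{8 m y^{3} + 24 m y - 3}{12 \left(y^{2} + 3\right)}.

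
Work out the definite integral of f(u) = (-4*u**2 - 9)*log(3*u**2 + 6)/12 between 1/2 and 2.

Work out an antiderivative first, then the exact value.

A first test for any F(u): its u-derivative must equal f(u) identically.
F(u) = -u**3*log(u**2 + 2)/9 - u**3*log(3)/9 + 2*u**3/27 - 3*u*log(u**2 + 2)/4 - 3*u*log(3)/4 + 19*u/18 - 19*sqrt(2)*atan(sqrt(2)*u/2)/18 is an antiderivative of f.
Check: d/du[-u**3*log(u**2 + 2)/9 - u**3*log(3)/9 + 2*u**3/27 - 3*u*log(u**2 + 2)/4 - 3*u*log(3)/4 + 19*u/18 - 19*sqrt(2)*atan(sqrt(2)*u/2)/18] = -u**2*log(u**2 + 2)/3 - u**2*log(3)/3 - 3*log(u**2 + 2)/4 - 3*log(3)/4, which equals f(u).
F(2) = -43*log(6)/18 - 43*log(3)/18 - 19*sqrt(2)*atan(sqrt(2))/18 + 73/27; F(1/2) = -19*sqrt(2)*atan(sqrt(2)/4)/18 - 7*log(3)/18 - 7*log(9/4)/18 + 29/54.
Integral = F(2) - F(1/2) = -43*log(18)/18 - 19*sqrt(2)*atan(sqrt(2))/18 + 19*sqrt(2)*atan(sqrt(2)/4)/18 + 7*log(27/4)/18 + 13/6.

Antiderivative: F(u) = -u**3*log(u**2 + 2)/9 - u**3*log(3)/9 + 2*u**3/27 - 3*u*log(u**2 + 2)/4 - 3*u*log(3)/4 + 19*u/18 - 19*sqrt(2)*atan(sqrt(2)*u/2)/18; value = -43*log(18)/18 - 19*sqrt(2)*atan(sqrt(2))/18 + 19*sqrt(2)*atan(sqrt(2)/4)/18 + 7*log(27/4)/18 + 13/6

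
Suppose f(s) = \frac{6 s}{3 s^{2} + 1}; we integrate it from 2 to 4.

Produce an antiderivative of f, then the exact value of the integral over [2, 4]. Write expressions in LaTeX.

The substitution u = 2 s^{2} + \frac{2}{3} works: f is exactly (dF/du)*(du/ds) for that inner function.
F(s) = \log{\left(2 s^{2} + \frac{2}{3} \right)} is an antiderivative of f.
Check: d/ds[\log{\left(2 s^{2} + \frac{2}{3} \right)}] = \frac{6 s}{3 s^{2} + 1} = f(s).
F(4) = \log{\left(\frac{98}{3} \right)}; F(2) = \log{\left(\frac{26}{3} \right)}.
Integral = F(4) - F(2) = - \log{\left(\frac{26}{3} \right)} + \log{\left(\frac{98}{3} \right)}.

Antiderivative: F(s) = \log{\left(2 s^{2} + \frac{2}{3} \right)}; value = - \log{\left(\frac{26}{3} \right)} + \log{\left(\frac{98}{3} \right)}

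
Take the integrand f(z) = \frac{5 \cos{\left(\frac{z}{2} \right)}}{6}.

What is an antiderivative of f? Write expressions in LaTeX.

An antiderivative F(z) passes only if d/dz[F] lands on f(z) exactly.
Check: d/dz[\frac{5 \sin{\left(\frac{z}{2} \right)}}{3}] = \frac{5 \cos{\left(\frac{z}{2} \right)}}{6} = f(z).

An antiderivative is F(z) = \frac{5 \sin{\left(\frac{z}{2} \right)}}{3}.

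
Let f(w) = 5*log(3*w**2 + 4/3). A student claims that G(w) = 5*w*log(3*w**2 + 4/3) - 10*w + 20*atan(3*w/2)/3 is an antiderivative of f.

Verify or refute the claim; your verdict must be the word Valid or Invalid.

Valid: G'(w) = f(w).

d/dw[G] = 5*log(3*w**2 + 4/3)
This equals f(w) exactly, so the claim holds.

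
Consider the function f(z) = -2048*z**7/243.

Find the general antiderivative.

F(z) = -256*z**8/243 + C

A candidate is checked by its d/dz: the result must match f(z).
Check: d/dz[-256*z**8/243] = -2048*z**7/243 = f(z).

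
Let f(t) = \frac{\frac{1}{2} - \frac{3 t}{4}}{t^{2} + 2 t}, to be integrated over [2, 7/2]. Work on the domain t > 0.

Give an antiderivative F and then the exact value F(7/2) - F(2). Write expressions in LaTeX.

Antiderivative: F(t) = \frac{\log{\left(t \right)} - 4 \log{\left(t + 2 \right)}}{4}; value = - \log{\left(\frac{11}{2} \right)} - \frac{\log{\left(2 \right)}}{4} + \frac{\log{\left(\frac{7}{2} \right)}}{4} + \log{\left(4 \right)}

The denominator factors as 4 t \left(t + 2\right); partial fractions split f into directly integrable pieces: - \frac{1}{t + 2} + \frac{1}{4 t}.
F(t) = \frac{\log{\left(t \right)} - 4 \log{\left(t + 2 \right)}}{4} is an antiderivative of f.
Check: d/dt[\frac{\log{\left(t \right)} - 4 \log{\left(t + 2 \right)}}{4}] = \frac{2 - 3 t}{4 t^{2} + 8 t}, which equals f(t).
F(7/2) = - \log{\left(\frac{11}{2} \right)} + \frac{\log{\left(\frac{7}{2} \right)}}{4}; F(2) = - \log{\left(4 \right)} + \frac{\log{\left(2 \right)}}{4}.
Integral = F(7/2) - F(2) = - \log{\left(\frac{11}{2} \right)} - \frac{\log{\left(2 \right)}}{4} + \frac{\log{\left(\frac{7}{2} \right)}}{4} + \log{\left(4 \right)}.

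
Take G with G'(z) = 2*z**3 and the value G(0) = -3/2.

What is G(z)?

Since d/dz undoes antidifferentiation here, G(z) must give back the stated G'(z).
A general antiderivative is z**4/2 - 5/2 + C.
The condition gives C = -3/2 - (-5/2) = 1.
So G(z) = z**4/2 - 3/2.
Check: d/dz[z**4/2 - 3/2] = 2*z**3 = G'(z).

G(z) = z**4/2 - 3/2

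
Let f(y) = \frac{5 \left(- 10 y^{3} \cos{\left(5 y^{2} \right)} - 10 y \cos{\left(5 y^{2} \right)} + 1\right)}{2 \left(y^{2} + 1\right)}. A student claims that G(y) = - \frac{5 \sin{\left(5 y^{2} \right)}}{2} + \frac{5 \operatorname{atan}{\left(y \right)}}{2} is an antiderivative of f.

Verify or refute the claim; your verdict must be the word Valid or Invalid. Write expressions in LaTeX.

d/dy[G] = \frac{- 50 y^{3} \cos{\left(5 y^{2} \right)} - 50 y \cos{\left(5 y^{2} \right)} + 5}{2 y^{2} + 2}
This equals f(y) exactly, so the claim holds.

Valid. The derivative of G reproduces f.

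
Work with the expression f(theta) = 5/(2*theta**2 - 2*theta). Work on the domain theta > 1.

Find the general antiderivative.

Factor the denominator (2*theta*(theta - 1)) and decompose: f = 5/(2*(theta - 1)) - 5/(2*theta); each piece integrates to a log, atan, or power term.
Check: d/dtheta[-5*log(theta)/2 + 5*log(theta - 1)/2] = 5/(2*theta**2 - 2*theta) = f(theta).

F(theta) = -5*log(theta)/2 + 5*log(theta - 1)/2 + C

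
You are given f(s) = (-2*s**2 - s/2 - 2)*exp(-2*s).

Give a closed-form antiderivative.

An antiderivative is F(s) = (8*s**2 + 10*s + 13)*exp(-2*s)/8.

f has the shape u'v + uv' for u = s**2 + 5*s/4 + 13/8 and v = exp(-2*s) — it is the derivative of the product u*v.
Check: d/ds[(8*s**2 + 10*s + 13)*exp(-2*s)/8] = (-4*s**2 - s - 4)*exp(-2*s)/2, which equals f(s).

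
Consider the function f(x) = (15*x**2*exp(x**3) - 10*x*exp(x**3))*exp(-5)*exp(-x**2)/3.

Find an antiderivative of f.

An antiderivative is F(x) = 5*exp(-5)*exp(-x**2)*exp(x**3)/3.

The substitution u = x**3 - x**2 - 5 works: f is exactly (dF/du)*(du/dx) for that inner function.
Check: d/dx[5*exp(-5)*exp(-x**2)*exp(x**3)/3] = (15*x**2*exp(x**3) - 10*x*exp(x**3))*exp(-5)*exp(-x**2)/3 = f(x).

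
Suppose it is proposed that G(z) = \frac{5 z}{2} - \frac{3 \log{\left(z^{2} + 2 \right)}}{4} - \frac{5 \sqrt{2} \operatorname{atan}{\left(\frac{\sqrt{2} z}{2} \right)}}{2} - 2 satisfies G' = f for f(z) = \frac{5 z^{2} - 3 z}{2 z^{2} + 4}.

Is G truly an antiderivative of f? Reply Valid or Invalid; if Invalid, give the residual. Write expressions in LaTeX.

d/dz[G] = \frac{5 z^{2} - 3 z}{2 z^{2} + 4}
This equals f(z) exactly, so the claim holds.

Valid. The derivative of G reproduces f.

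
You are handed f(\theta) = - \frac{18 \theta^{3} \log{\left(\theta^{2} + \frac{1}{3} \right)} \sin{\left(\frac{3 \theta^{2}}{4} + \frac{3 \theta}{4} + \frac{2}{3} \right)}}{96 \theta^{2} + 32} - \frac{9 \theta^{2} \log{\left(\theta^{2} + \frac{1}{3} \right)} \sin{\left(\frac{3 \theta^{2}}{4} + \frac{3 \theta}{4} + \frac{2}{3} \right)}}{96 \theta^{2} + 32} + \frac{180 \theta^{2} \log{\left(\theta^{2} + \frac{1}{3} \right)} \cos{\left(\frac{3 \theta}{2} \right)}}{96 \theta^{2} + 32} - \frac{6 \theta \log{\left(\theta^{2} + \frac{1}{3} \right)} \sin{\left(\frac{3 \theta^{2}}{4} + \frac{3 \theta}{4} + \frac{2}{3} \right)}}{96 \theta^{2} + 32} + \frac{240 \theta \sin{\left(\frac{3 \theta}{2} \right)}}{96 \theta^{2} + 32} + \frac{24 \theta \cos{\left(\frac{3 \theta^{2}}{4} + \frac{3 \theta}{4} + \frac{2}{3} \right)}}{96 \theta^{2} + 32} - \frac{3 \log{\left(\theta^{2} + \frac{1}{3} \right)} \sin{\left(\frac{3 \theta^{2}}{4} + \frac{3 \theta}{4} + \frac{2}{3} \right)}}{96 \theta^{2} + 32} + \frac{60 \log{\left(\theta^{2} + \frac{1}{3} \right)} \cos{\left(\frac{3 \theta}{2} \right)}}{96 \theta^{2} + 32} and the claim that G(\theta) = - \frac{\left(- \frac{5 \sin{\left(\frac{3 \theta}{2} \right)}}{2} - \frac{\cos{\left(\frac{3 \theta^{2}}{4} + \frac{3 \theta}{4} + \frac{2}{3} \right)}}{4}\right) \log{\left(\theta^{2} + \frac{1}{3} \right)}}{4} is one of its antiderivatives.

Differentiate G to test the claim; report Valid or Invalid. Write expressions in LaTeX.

d/d\theta[G] = \frac{- 18 \theta^{3} \log{\left(\theta^{2} + \frac{1}{3} \right)} \sin{\left(\frac{3 \theta^{2}}{4} + \frac{3 \theta}{4} + \frac{2}{3} \right)} - 9 \theta^{2} \log{\left(\theta^{2} + \frac{1}{3} \right)} \sin{\left(\frac{3 \theta^{2}}{4} + \frac{3 \theta}{4} + \frac{2}{3} \right)} + 180 \theta^{2} \log{\left(\theta^{2} + \frac{1}{3} \right)} \cos{\left(\frac{3 \theta}{2} \right)} - 6 \theta \log{\left(\theta^{2} + \frac{1}{3} \right)} \sin{\left(\frac{3 \theta^{2}}{4} + \frac{3 \theta}{4} + \frac{2}{3} \right)} + 240 \theta \sin{\left(\frac{3 \theta}{2} \right)} + 24 \theta \cos{\left(\frac{3 \theta^{2}}{4} + \frac{3 \theta}{4} + \frac{2}{3} \right)} - 3 \log{\left(\theta^{2} + \frac{1}{3} \right)} \sin{\left(\frac{3 \theta^{2}}{4} + \frac{3 \theta}{4} + \frac{2}{3} \right)} + 60 \log{\left(\theta^{2} + \frac{1}{3} \right)} \cos{\left(\frac{3 \theta}{2} \right)}}{192 \theta^{2} + 64}
d/d\theta[G] - f(\theta) = \frac{18 \theta^{3} \log{\left(\theta^{2} + \frac{1}{3} \right)} \sin{\left(\frac{3 \theta^{2}}{4} + \frac{3 \theta}{4} + \frac{2}{3} \right)} + 9 \theta^{2} \log{\left(\theta^{2} + \frac{1}{3} \right)} \sin{\left(\frac{3 \theta^{2}}{4} + \frac{3 \theta}{4} + \frac{2}{3} \right)} - 180 \theta^{2} \log{\left(\theta^{2} + \frac{1}{3} \right)} \cos{\left(\frac{3 \theta}{2} \right)} + 6 \theta \log{\left(\theta^{2} + \frac{1}{3} \right)} \sin{\left(\frac{3 \theta^{2}}{4} + \frac{3 \theta}{4} + \frac{2}{3} \right)} - 240 \theta \sin{\left(\frac{3 \theta}{2} \right)} - 24 \theta \cos{\left(\frac{3 \theta^{2}}{4} + \frac{3 \theta}{4} + \frac{2}{3} \right)} + 3 \log{\left(\theta^{2} + \frac{1}{3} \right)} \sin{\left(\frac{3 \theta^{2}}{4} + \frac{3 \theta}{4} + \frac{2}{3} \right)} - 60 \log{\left(\theta^{2} + \frac{1}{3} \right)} \cos{\left(\frac{3 \theta}{2} \right)}}{192 \theta^{2} + 64} != 0.

Invalid: d/d\theta[G] - f = \frac{18 \theta^{3} \log{\left(\theta^{2} + \frac{1}{3} \right)} \sin{\left(\frac{3 \theta^{2}}{4} + \frac{3 \theta}{4} + \frac{2}{3} \right)} + 9 \theta^{2} \log{\left(\theta^{2} + \frac{1}{3} \right)} \sin{\left(\frac{3 \theta^{2}}{4} + \frac{3 \theta}{4} + \frac{2}{3} \right)} - 180 \theta^{2} \log{\left(\theta^{2} + \frac{1}{3} \right)} \cos{\left(\frac{3 \theta}{2} \right)} + 6 \theta \log{\left(\theta^{2} + \frac{1}{3} \right)} \sin{\left(\frac{3 \theta^{2}}{4} + \frac{3 \theta}{4} + \frac{2}{3} \right)} - 240 \theta \sin{\left(\frac{3 \theta}{2} \right)} - 24 \theta \cos{\left(\frac{3 \theta^{2}}{4} + \frac{3 \theta}{4} + \frac{2}{3} \right)} + 3 \log{\left(\theta^{2} + \frac{1}{3} \right)} \sin{\left(\frac{3 \theta^{2}}{4} + \frac{3 \theta}{4} + \frac{2}{3} \right)} - 60 \log{\left(\theta^{2} + \frac{1}{3} \right)} \cos{\left(\frac{3 \theta}{2} \right)}}{192 \theta^{2} + 64}, which is not 0.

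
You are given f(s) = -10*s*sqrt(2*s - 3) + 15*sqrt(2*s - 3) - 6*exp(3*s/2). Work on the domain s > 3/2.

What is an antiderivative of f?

Integrate term by term and add the pieces.
Check: d/ds[-4*s**2*sqrt(2*s - 3) + 12*s*sqrt(2*s - 3) - 9*sqrt(2*s - 3) - 4*exp(3*s/2)] = (-20*s**2 + 60*s - 6*sqrt(2*s - 3)*exp(3*s/2) - 45)/sqrt(2*s - 3), which equals f(s).

An antiderivative is F(s) = -4*s**2*sqrt(2*s - 3) + 12*s*sqrt(2*s - 3) - 9*sqrt(2*s - 3) - 4*exp(3*s/2).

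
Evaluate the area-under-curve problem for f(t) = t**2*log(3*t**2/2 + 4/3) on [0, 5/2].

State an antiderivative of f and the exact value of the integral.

Antiderivative: F(t) = t**3*log(3*t**2/2 + 4/3)/3 - 2*t**3/9 + 16*t/27 - 32*sqrt(2)*atan(3*sqrt(2)*t/4)/81; value = -215/108 - 32*sqrt(2)*atan(15*sqrt(2)/8)/81 + 125*log(257/24)/24

Differentiate the proposed F(t) back; it has to land on f(t) exactly.
F(t) = t**3*log(3*t**2/2 + 4/3)/3 - 2*t**3/9 + 16*t/27 - 32*sqrt(2)*atan(3*sqrt(2)*t/4)/81 is an antiderivative of f.
Check: d/dt[t**3*log(3*t**2/2 + 4/3)/3 - 2*t**3/9 + 16*t/27 - 32*sqrt(2)*atan(3*sqrt(2)*t/4)/81] = t**2*log(9*t**2 + 8) - t**2*log(6), which equals f(t).
F(5/2) = -215/108 - 32*sqrt(2)*atan(15*sqrt(2)/8)/81 + 125*log(257/24)/24; F(0) = 0.
Integral = F(5/2) - F(0) = -215/108 - 32*sqrt(2)*atan(15*sqrt(2)/8)/81 + 125*log(257/24)/24.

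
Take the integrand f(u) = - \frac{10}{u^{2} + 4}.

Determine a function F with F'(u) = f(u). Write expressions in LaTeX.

Recover f(u) by differentiating a candidate F(u); any mismatch rules it out.
Check: d/du[- 5 \operatorname{atan}{\left(\frac{u}{2} \right)}] = - \frac{10}{u^{2} + 4} = f(u).

An antiderivative is F(u) = - 5 \operatorname{atan}{\left(\frac{u}{2} \right)}.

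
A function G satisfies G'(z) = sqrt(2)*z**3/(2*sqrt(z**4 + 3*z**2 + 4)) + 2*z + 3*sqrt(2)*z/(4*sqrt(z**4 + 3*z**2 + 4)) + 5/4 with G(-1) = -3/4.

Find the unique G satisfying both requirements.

Integrate term by term and add the pieces.
A general antiderivative is z**2 + 5*z/4 + sqrt(z**4/2 + 3*z**2/2 + 2)/2 - 1/2 + C.
The condition gives C = -3/4 - (1/4) = -1.
So G(z) = (4*z**2 + 5*z + sqrt(2)*sqrt(z**4 + 3*z**2 + 4) - 6)/4.
Check: d/dz[(4*z**2 + 5*z + sqrt(2)*sqrt(z**4 + 3*z**2 + 4) - 6)/4] = (2*sqrt(2)*z**3 + 8*z*sqrt(z**4 + 3*z**2 + 4) + 3*sqrt(2)*z + 5*sqrt(z**4 + 3*z**2 + 4))/(4*sqrt(z**4 + 3*z**2 + 4)), which equals G'(z).

G(z) = (4*z**2 + 5*z + sqrt(2)*sqrt(z**4 + 3*z**2 + 4) - 6)/4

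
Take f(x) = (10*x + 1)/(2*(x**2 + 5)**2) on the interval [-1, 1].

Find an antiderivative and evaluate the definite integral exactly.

Antiderivative: F(x) = (sqrt(5)*x**2*atan(sqrt(5)*x/5) + 5*x + 5*sqrt(5)*atan(sqrt(5)*x/5) - 250)/(100*x**2 + 500); value = 1/60 + sqrt(5)*atan(sqrt(5)/5)/50

For F(x) to be correct the identity F'(x) - f(x) = 0 must hold.
F(x) = (sqrt(5)*x**2*atan(sqrt(5)*x/5) + 5*x + 5*sqrt(5)*atan(sqrt(5)*x/5) - 250)/(100*x**2 + 500) is an antiderivative of f.
Check: d/dx[(sqrt(5)*x**2*atan(sqrt(5)*x/5) + 5*x + 5*sqrt(5)*atan(sqrt(5)*x/5) - 250)/(100*x**2 + 500)] = (10*x + 1)/(2*x**4 + 20*x**2 + 50), which equals f(x).
F(1) = -49/120 + sqrt(5)*atan(sqrt(5)/5)/100; F(-1) = -17/40 - sqrt(5)*atan(sqrt(5)/5)/100.
Integral = F(1) - F(-1) = 1/60 + sqrt(5)*atan(sqrt(5)/5)/50.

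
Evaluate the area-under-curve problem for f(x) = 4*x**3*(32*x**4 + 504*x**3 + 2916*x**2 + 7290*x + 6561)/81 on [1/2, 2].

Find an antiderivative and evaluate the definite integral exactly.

Antiderivative: F(x) = x**4*(2*x + 9)**4/81; value = 152117/27

The substitution u = -2*x**2/3 - 3*x works: f is exactly (dF/du)*(du/dx) for that inner function.
F(x) = x**4*(2*x + 9)**4/81 is an antiderivative of f.
Check: d/dx[x**4*(2*x + 9)**4/81] = 128*x**7/81 + 224*x**6/9 + 144*x**5 + 360*x**4 + 324*x**3, which equals f(x).
F(2) = 456976/81; F(1/2) = 625/81.
Integral = F(2) - F(1/2) = 152117/27.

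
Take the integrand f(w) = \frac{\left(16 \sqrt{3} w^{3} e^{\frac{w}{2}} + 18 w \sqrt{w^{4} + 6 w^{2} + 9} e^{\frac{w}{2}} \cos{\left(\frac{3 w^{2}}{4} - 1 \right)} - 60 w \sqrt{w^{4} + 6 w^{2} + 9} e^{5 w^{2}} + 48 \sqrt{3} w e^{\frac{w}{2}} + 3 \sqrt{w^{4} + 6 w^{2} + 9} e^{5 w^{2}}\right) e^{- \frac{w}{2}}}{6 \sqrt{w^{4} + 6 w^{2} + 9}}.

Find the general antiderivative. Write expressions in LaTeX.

F(w) = - \frac{- 4 \sqrt{3} \sqrt{w^{4} + 6 w^{2} + 9} - 6 \sin{\left(\frac{3 w^{2}}{4} - 1 \right)} + 3 e^{- \frac{w}{2}} e^{5 w^{2}}}{3} + C

Whatever form F(w) takes, F'(w) = f(w) is non-negotiable.
Check: d/dw[- \frac{- 4 \sqrt{3} \sqrt{w^{4} + 6 w^{2} + 9} - 6 \sin{\left(\frac{3 w^{2}}{4} - 1 \right)} + 3 e^{- \frac{w}{2}} e^{5 w^{2}}}{3}] = \frac{\left(16 \sqrt{3} w^{3} e^{\frac{w}{2}} + 18 w \sqrt{w^{4} + 6 w^{2} + 9} e^{\frac{w}{2}} \cos{\left(\frac{3 w^{2}}{4} - 1 \right)} - 60 w \sqrt{w^{4} + 6 w^{2} + 9} e^{5 w^{2}} + 48 \sqrt{3} w e^{\frac{w}{2}} + 3 \sqrt{w^{4} + 6 w^{2} + 9} e^{5 w^{2}}\right) e^{- \frac{w}{2}}}{6 \sqrt{w^{4} + 6 w^{2} + 9}} = f(w).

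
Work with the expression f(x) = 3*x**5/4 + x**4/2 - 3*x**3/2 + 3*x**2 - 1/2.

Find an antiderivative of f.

An antiderivative is F(x) = x*(5*x**5 + 4*x**4 - 15*x**3 + 40*x**2 - 20)/40.

Integrate term by term and add the pieces.
Check: d/dx[x*(5*x**5 + 4*x**4 - 15*x**3 + 40*x**2 - 20)/40] = 3*x**5/4 + x**4/2 - 3*x**3/2 + 3*x**2 - 1/2 = f(x).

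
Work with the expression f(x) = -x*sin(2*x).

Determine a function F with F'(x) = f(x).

An antiderivative is F(x) = x*cos(2*x)/2 - sin(2*x)/4.

An antiderivative F(x) passes only if d/dx[F] lands on f(x) exactly.
Check: d/dx[x*cos(2*x)/2 - sin(2*x)/4] = -x*sin(2*x) = f(x).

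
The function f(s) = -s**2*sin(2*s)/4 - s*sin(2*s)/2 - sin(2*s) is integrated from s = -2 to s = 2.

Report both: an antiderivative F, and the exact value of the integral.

Antiderivative: F(s) = s**2*cos(2*s)/8 - s*sin(2*s)/8 + s*cos(2*s)/4 - sin(2*s)/8 + 7*cos(2*s)/16; value = cos(4) - sin(4)/4

Integrate term by term and add the pieces.
F(s) = s**2*cos(2*s)/8 - s*sin(2*s)/8 + s*cos(2*s)/4 - sin(2*s)/8 + 7*cos(2*s)/16 is an antiderivative of f.
Check: d/ds[s**2*cos(2*s)/8 - s*sin(2*s)/8 + s*cos(2*s)/4 - sin(2*s)/8 + 7*cos(2*s)/16] = -s**2*sin(2*s)/4 - s*sin(2*s)/2 - sin(2*s) = f(s).
F(2) = 23*cos(4)/16 - 3*sin(4)/8; F(-2) = 7*cos(4)/16 - sin(4)/8.
Integral = F(2) - F(-2) = cos(4) - sin(4)/4.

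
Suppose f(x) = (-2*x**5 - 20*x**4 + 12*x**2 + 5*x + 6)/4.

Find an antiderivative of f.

An antiderivative is F(x) = -x**6/12 - x**5 + x**3 + 5*x**2/8 + 3*x/2.

A candidate is checked by its d/dx: the result must match f(x).
Check: d/dx[-x**6/12 - x**5 + x**3 + 5*x**2/8 + 3*x/2] = -x**5/2 - 5*x**4 + 3*x**2 + 5*x/4 + 3/2, which equals f(x).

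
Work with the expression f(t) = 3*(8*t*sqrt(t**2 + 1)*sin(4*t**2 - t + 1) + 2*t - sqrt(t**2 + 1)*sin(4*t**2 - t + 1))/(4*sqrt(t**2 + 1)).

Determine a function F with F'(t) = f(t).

An antiderivative F(t) passes only if d/dt[F] lands on f(t) exactly.
Check: d/dt[3*sqrt(t**2 + 1)/2 - 3*cos(4*t**2 - t + 1)/4] = (24*t*sqrt(t**2 + 1)*sin(4*t**2 - t + 1) + 6*t - 3*sqrt(t**2 + 1)*sin(4*t**2 - t + 1))/(4*sqrt(t**2 + 1)), which equals f(t).

An antiderivative is F(t) = 3*sqrt(t**2 + 1)/2 - 3*cos(4*t**2 - t + 1)/4.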